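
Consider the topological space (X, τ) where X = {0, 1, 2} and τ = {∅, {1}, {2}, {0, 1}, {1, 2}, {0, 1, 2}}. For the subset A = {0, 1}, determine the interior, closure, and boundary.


int(A) = {0, 1}, cl(A) = {0, 1}, ∂A = ∅.

Closed sets in (X, τ) are complements of opens:
  closed(X, τ) = {∅, {0}, {2}, {0, 1}, {0, 2}, {0, 1, 2}}.
int(A) = ⋃ {U ∈ τ : U ⊆ A}. Opens contained in A: ∅, {1}, {0, 1}.
Taking the union of these: int(A) = {0, 1}.
cl(A) = ⋂ {C closed : A ⊆ C}. Closed sets containing A: {0, 1}, {0, 1, 2}.
Intersecting these: cl(A) = {0, 1}.
∂A = cl(A) ∖ int(A) = {0, 1} ∖ {0, 1} = ∅.


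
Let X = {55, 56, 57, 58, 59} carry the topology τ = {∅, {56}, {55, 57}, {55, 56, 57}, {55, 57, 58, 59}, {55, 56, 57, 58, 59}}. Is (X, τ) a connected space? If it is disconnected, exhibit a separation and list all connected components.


(X, τ) is disconnected; components = [{56}, {55, 57, 58, 59}].

Find clopen sets (U ∈ τ with X ∖ U ∈ τ):
  U = ∅, X ∖ U = {55, 56, 57, 58, 59} — both open, so U is clopen.
  U = {56}, X ∖ U = {55, 57, 58, 59} — both open, so U is clopen.
  U = {55, 57, 58, 59}, X ∖ U = {56} — both open, so U is clopen.
  U = {55, 56, 57, 58, 59}, X ∖ U = ∅ — both open, so U is clopen.
Nontrivial clopen(s) exist: e.g. {56}. So (X, τ) is disconnected.
Compute connected components by grouping points that agree on all clopens:
  component: {56}
  component: {55, 57, 58, 59}


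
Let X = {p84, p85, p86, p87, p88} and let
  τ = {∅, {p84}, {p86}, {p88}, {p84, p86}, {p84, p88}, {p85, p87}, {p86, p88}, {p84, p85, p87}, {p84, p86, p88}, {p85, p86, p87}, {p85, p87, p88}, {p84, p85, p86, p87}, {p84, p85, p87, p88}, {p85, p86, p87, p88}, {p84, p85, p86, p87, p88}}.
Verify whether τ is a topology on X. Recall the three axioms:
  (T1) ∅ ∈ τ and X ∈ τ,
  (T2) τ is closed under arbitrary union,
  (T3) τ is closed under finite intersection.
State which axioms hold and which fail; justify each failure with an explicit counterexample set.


τ IS a topology on X.

Axiom (T1): ∅ ∈ τ? Yes; X ∈ τ? Yes.
Axiom (T2/T3): check pairwise unions and intersections of members of τ.
All pairwise intersections and unions checked — each lies in τ. Therefore τ satisfies (T1), (T2), (T3): it IS a topology on X.


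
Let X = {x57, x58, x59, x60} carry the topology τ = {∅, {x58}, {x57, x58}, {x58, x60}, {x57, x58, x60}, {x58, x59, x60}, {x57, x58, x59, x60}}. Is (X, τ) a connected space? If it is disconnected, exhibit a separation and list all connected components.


(X, τ) is connected.

Find clopen sets (U ∈ τ with X ∖ U ∈ τ):
  U = ∅, X ∖ U = {x57, x58, x59, x60} — both open, so U is clopen.
  U = {x57, x58, x59, x60}, X ∖ U = ∅ — both open, so U is clopen.
Only trivial clopens (∅ and X) exist, so (X, τ) is connected.
Compute connected components by grouping points that agree on all clopens:
  component: {x57, x58, x59, x60}


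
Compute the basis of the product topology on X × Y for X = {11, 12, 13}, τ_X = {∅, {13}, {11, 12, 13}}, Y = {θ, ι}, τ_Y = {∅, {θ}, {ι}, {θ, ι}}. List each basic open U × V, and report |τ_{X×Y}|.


Basis B = {∅ × ∅, {13} × {θ}, {13} × {ι}, {13} × {θ, ι}, {11, 12, 13} × {θ}, {11, 12, 13} × {ι}, {11, 12, 13} × {θ, ι}}; |τ_{X×Y}| = 9.

Enumerate products U × V with U ∈ τ_X, V ∈ τ_Y (deduplicated):
  ∅ × ∅ = {} (∅)
  {13} × {θ} = {(13,θ)}
  {13} × {ι} = {(13,ι)}
  {13} × {θ, ι} = {(13,θ), (13,ι)}
  {11, 12, 13} × {θ} = {(11,θ), (12,θ), (13,θ)}
  {11, 12, 13} × {ι} = {(11,ι), (12,ι), (13,ι)}
  {11, 12, 13} × {θ, ι} = {(11,θ), (11,ι), (12,θ), (12,ι), (13,θ), (13,ι)}
These 7 distinct sets form the basis B.
Close under arbitrary unions to get τ_{X×Y}; counting gives |τ_{X×Y}| = 9.


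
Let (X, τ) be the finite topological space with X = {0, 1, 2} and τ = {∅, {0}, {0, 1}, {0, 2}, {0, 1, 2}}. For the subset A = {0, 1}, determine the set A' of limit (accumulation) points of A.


A' = {1, 2}

For each x ∈ X, list the open sets U ∈ τ with x ∈ U, then check whether U ∩ (A ∖ {x}) ≠ ∅ for every such U.
  x = 0: open {0} ∋ x has {0} ∩ (A ∖ {0}) = ∅, so x is NOT a limit point.
  x = 1: opens ∋ x are {0, 1}, {0, 1, 2}; each meets A ∖ {1}, so x IS a limit point.
  x = 2: opens ∋ x are {0, 2}, {0, 1, 2}; each meets A ∖ {2}, so x IS a limit point.
Collecting: A' = {1, 2}.


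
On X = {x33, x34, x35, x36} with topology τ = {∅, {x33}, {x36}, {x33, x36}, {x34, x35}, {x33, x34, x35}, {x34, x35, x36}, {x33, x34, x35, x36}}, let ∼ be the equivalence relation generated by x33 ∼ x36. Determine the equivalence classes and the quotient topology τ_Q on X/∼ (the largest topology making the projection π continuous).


X/∼ = {[x33=x36], [x34], [x35]}; |τ_Q| = 4.

Equivalence classes: [x33=x36], [x34], [x35].
Quotient map π: X → X/∼ sends x33 ↦ [x33=x36], x34 ↦ [x34], x35 ↦ [x35], x36 ↦ [x33=x36].
For each subset V ⊆ X/∼, compute π^{-1}(V) ⊆ X and check whether π^{-1}(V) ∈ τ. V is open in τ_Q iff π^{-1}(V) ∈ τ.
  V = {}: π^{-1}(V) = ∅ ∈ τ ✓.
  V = {[x33=x36]}: π^{-1}(V) = {x33, x36} ∈ τ ✓.
  V = {[x34]}: π^{-1}(V) = {x34} ∉ τ ✗.
  V = {[x33=x36], [x34]}: π^{-1}(V) = {x33, x34, x36} ∉ τ ✗.
  V = {[x35]}: π^{-1}(V) = {x35} ∉ τ ✗.
  V = {[x33=x36], [x35]}: π^{-1}(V) = {x33, x35, x36} ∉ τ ✗.
  V = {[x34], [x35]}: π^{-1}(V) = {x34, x35} ∈ τ ✓.
  V = {[x33=x36], [x34], [x35]}: π^{-1}(V) = {x33, x34, x35, x36} ∈ τ ✓.
Open sets in the quotient: τ_Q = {{}, {[x33=x36]}, {[x34], [x35]}, {[x33=x36], [x34], [x35]}} (4 elements).


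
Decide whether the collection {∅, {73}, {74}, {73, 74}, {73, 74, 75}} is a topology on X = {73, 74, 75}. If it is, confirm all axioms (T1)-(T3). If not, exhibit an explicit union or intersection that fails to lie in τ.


τ IS a topology on X.

Axiom (T1): ∅ ∈ τ? Yes; X ∈ τ? Yes.
Axiom (T2/T3): check pairwise unions and intersections of members of τ.
All pairwise intersections and unions checked — each lies in τ. Therefore τ satisfies (T1), (T2), (T3): it IS a topology on X.


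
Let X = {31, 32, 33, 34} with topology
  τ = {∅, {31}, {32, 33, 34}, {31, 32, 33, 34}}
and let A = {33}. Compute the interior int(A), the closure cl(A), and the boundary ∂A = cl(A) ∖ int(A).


int(A) = ∅, cl(A) = {32, 33, 34}, ∂A = {32, 33, 34}.

Closed sets in (X, τ) are complements of opens:
  closed(X, τ) = {∅, {31}, {32, 33, 34}, {31, 32, 33, 34}}.
int(A) = ⋃ {U ∈ τ : U ⊆ A}. Opens contained in A: ∅.
Taking the union of these: int(A) = ∅.
cl(A) = ⋂ {C closed : A ⊆ C}. Closed sets containing A: {32, 33, 34}, {31, 32, 33, 34}.
Intersecting these: cl(A) = {32, 33, 34}.
∂A = cl(A) ∖ int(A) = {32, 33, 34} ∖ ∅ = {32, 33, 34}.


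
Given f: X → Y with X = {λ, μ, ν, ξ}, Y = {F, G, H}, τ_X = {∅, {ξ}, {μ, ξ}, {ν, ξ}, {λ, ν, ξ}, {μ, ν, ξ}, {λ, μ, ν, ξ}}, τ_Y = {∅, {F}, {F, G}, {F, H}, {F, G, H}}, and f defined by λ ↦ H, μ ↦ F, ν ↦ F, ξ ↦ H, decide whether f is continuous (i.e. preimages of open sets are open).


f is NOT continuous.

Compute f^{-1}(U) for each U ∈ τ_Y:
  U = ∅: f^{-1}(U) = ∅ ∈ τ_X ✓.
  U = {F}: f^{-1}(U) = {μ, ν} ∉ τ_X ✗.
  U = {F, G}: f^{-1}(U) = {μ, ν} ∉ τ_X ✗.
  U = {F, H}: f^{-1}(U) = {λ, μ, ν, ξ} ∈ τ_X ✓.
  U = {F, G, H}: f^{-1}(U) = {λ, μ, ν, ξ} ∈ τ_X ✓.
Found U = {F} with f^{-1}(U) = {μ, ν} not in τ_X. Therefore f is NOT continuous.


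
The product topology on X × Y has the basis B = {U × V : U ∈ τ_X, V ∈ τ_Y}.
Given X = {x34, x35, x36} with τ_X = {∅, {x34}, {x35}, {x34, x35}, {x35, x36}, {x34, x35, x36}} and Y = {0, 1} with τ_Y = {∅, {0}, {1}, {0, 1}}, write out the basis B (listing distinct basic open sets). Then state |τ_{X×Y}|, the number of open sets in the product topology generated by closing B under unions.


Basis B = {∅ × ∅, {x34} × {0}, {x34} × {1}, {x35} × {0}, {x35} × {1}, {x34} × {0, 1}, {x34, x35} × {0}, {x34, x35} × {1}, {x35} × {0, 1}, {x35, x36} × {0}, {x35, x36} × {1}, {x34, x35, x36} × {0}, {x34, x35, x36} × {1}, {x34, x35} × {0, 1}, {x35, x36} × {0, 1}, {x34, x35, x36} × {0, 1}}; |τ_{X×Y}| = 36.

Enumerate products U × V with U ∈ τ_X, V ∈ τ_Y (deduplicated):
  ∅ × ∅ = {} (∅)
  {x34} × {0} = {(x34,0)}
  {x34} × {1} = {(x34,1)}
  {x35} × {0} = {(x35,0)}
  {x35} × {1} = {(x35,1)}
  {x34} × {0, 1} = {(x34,0), (x34,1)}
  {x34, x35} × {0} = {(x34,0), (x35,0)}
  {x34, x35} × {1} = {(x34,1), (x35,1)}
  {x35} × {0, 1} = {(x35,0), (x35,1)}
  {x35, x36} × {0} = {(x35,0), (x36,0)}
  {x35, x36} × {1} = {(x35,1), (x36,1)}
  {x34, x35, x36} × {0} = {(x34,0), (x35,0), (x36,0)}
  {x34, x35, x36} × {1} = {(x34,1), (x35,1), (x36,1)}
  {x34, x35} × {0, 1} = {(x34,0), (x34,1), (x35,0), (x35,1)}
  {x35, x36} × {0, 1} = {(x35,0), (x35,1), (x36,0), (x36,1)}
  {x34, x35, x36} × {0, 1} = {(x34,0), (x34,1), (x35,0), (x35,1), (x36,0), (x36,1)}
These 16 distinct sets form the basis B.
Close under arbitrary unions to get τ_{X×Y}; counting gives |τ_{X×Y}| = 36.


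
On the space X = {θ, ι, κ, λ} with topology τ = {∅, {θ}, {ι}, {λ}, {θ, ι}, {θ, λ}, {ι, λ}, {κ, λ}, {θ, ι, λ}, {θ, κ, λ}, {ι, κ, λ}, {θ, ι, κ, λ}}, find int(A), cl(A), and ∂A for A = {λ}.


int(A) = {λ}, cl(A) = {κ, λ}, ∂A = {κ}.

Closed sets in (X, τ) are complements of opens:
  closed(X, τ) = {∅, {θ}, {ι}, {κ}, {θ, ι}, {θ, κ}, {ι, κ}, {κ, λ}, {θ, ι, κ}, {θ, κ, λ}, {ι, κ, λ}, {θ, ι, κ, λ}}.
int(A) = ⋃ {U ∈ τ : U ⊆ A}. Opens contained in A: ∅, {λ}.
Taking the union of these: int(A) = {λ}.
cl(A) = ⋂ {C closed : A ⊆ C}. Closed sets containing A: {κ, λ}, {θ, κ, λ}, {ι, κ, λ}, {θ, ι, κ, λ}.
Intersecting these: cl(A) = {κ, λ}.
∂A = cl(A) ∖ int(A) = {κ, λ} ∖ {λ} = {κ}.


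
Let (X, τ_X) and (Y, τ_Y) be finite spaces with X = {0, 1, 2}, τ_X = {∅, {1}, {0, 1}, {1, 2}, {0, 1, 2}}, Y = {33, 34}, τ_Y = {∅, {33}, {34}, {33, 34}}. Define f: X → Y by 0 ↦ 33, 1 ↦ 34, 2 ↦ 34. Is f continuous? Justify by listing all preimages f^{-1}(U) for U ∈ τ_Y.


f is NOT continuous.

Compute f^{-1}(U) for each U ∈ τ_Y:
  U = ∅: f^{-1}(U) = ∅ ∈ τ_X ✓.
  U = {33}: f^{-1}(U) = {0} ∉ τ_X ✗.
  U = {34}: f^{-1}(U) = {1, 2} ∈ τ_X ✓.
  U = {33, 34}: f^{-1}(U) = {0, 1, 2} ∈ τ_X ✓.
Found U = {33} with f^{-1}(U) = {0} not in τ_X. Therefore f is NOT continuous.


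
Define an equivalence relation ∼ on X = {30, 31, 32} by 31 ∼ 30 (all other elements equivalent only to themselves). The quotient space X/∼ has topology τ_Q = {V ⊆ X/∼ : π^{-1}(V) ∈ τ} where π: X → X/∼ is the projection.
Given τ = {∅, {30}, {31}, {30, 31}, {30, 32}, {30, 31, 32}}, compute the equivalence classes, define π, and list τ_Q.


X/∼ = {[30=31], [32]}; |τ_Q| = 3.

Equivalence classes: [30=31], [32].
Quotient map π: X → X/∼ sends 30 ↦ [30=31], 31 ↦ [30=31], 32 ↦ [32].
For each subset V ⊆ X/∼, compute π^{-1}(V) ⊆ X and check whether π^{-1}(V) ∈ τ. V is open in τ_Q iff π^{-1}(V) ∈ τ.
  V = {}: π^{-1}(V) = ∅ ∈ τ ✓.
  V = {[30=31]}: π^{-1}(V) = {30, 31} ∈ τ ✓.
  V = {[32]}: π^{-1}(V) = {32} ∉ τ ✗.
  V = {[30=31], [32]}: π^{-1}(V) = {30, 31, 32} ∈ τ ✓.
Open sets in the quotient: τ_Q = {{}, {[30=31]}, {[30=31], [32]}} (3 elements).


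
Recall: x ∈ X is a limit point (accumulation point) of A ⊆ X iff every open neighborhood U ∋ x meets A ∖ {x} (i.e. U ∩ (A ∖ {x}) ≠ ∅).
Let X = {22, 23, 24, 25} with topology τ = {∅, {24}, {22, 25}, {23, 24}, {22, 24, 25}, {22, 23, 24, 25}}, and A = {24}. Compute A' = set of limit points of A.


A' = {23}

For each x ∈ X, list the open sets U ∈ τ with x ∈ U, then check whether U ∩ (A ∖ {x}) ≠ ∅ for every such U.
  x = 22: open {22, 25} ∋ x has {22, 25} ∩ (A ∖ {22}) = ∅, so x is NOT a limit point.
  x = 23: opens ∋ x are {23, 24}, {22, 23, 24, 25}; each meets A ∖ {23}, so x IS a limit point.
  x = 24: open {24} ∋ x has {24} ∩ (A ∖ {24}) = ∅, so x is NOT a limit point.
  x = 25: open {22, 25} ∋ x has {22, 25} ∩ (A ∖ {25}) = ∅, so x is NOT a limit point.
Collecting: A' = {23}.


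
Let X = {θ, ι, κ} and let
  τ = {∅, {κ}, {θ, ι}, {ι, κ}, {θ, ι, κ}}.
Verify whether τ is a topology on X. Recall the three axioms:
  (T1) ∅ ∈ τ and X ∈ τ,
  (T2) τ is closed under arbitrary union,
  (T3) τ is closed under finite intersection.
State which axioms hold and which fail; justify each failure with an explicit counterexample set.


τ is NOT a topology on X.

Axiom (T1): ∅ ∈ τ? Yes; X ∈ τ? Yes.
Axiom (T2/T3): check pairwise unions and intersections of members of τ.
Counterexample for (T3): {θ, ι} ∩ {ι, κ} = {ι} ∉ τ. Therefore τ is NOT a topology.


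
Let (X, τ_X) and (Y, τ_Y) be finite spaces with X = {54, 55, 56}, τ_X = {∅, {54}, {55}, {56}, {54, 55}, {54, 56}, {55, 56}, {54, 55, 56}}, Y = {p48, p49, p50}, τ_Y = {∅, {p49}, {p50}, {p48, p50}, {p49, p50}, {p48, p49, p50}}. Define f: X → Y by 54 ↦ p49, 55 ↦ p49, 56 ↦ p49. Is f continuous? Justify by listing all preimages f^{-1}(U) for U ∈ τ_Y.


f IS continuous.

Compute f^{-1}(U) for each U ∈ τ_Y:
  U = ∅: f^{-1}(U) = ∅ ∈ τ_X ✓.
  U = {p49}: f^{-1}(U) = {54, 55, 56} ∈ τ_X ✓.
  U = {p50}: f^{-1}(U) = ∅ ∈ τ_X ✓.
  U = {p48, p50}: f^{-1}(U) = ∅ ∈ τ_X ✓.
  U = {p49, p50}: f^{-1}(U) = {54, 55, 56} ∈ τ_X ✓.
  U = {p48, p49, p50}: f^{-1}(U) = {54, 55, 56} ∈ τ_X ✓.
Every preimage lies in τ_X, so f IS continuous.


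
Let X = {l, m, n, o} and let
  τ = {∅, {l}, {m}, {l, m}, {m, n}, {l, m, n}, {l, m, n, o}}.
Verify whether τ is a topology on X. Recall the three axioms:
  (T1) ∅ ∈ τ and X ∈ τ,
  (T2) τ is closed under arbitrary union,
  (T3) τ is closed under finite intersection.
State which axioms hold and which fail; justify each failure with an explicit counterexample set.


τ IS a topology on X.

Axiom (T1): ∅ ∈ τ? Yes; X ∈ τ? Yes.
Axiom (T2/T3): check pairwise unions and intersections of members of τ.
All pairwise intersections and unions checked — each lies in τ. Therefore τ satisfies (T1), (T2), (T3): it IS a topology on X.


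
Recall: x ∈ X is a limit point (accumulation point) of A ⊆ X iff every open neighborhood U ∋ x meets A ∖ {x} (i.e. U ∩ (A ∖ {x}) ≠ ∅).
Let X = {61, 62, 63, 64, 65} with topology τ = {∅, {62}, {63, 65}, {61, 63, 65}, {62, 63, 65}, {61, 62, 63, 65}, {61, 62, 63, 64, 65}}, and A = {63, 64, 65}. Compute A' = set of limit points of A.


A' = {61, 63, 64, 65}

For each x ∈ X, list the open sets U ∈ τ with x ∈ U, then check whether U ∩ (A ∖ {x}) ≠ ∅ for every such U.
  x = 61: opens ∋ x are {61, 63, 65}, {61, 62, 63, 65}, {61, 62, 63, 64, 65}; each meets A ∖ {61}, so x IS a limit point.
  x = 62: open {62} ∋ x has {62} ∩ (A ∖ {62}) = ∅, so x is NOT a limit point.
  x = 63: opens ∋ x are {63, 65}, {61, 63, 65}, {62, 63, 65}, {61, 62, 63, 65}, {61, 62, 63, 64, 65}; each meets A ∖ {63}, so x IS a limit point.
  x = 64: opens ∋ x are {61, 62, 63, 64, 65}; each meets A ∖ {64}, so x IS a limit point.
  x = 65: opens ∋ x are {63, 65}, {61, 63, 65}, {62, 63, 65}, {61, 62, 63, 65}, {61, 62, 63, 64, 65}; each meets A ∖ {65}, so x IS a limit point.
Collecting: A' = {61, 63, 64, 65}.


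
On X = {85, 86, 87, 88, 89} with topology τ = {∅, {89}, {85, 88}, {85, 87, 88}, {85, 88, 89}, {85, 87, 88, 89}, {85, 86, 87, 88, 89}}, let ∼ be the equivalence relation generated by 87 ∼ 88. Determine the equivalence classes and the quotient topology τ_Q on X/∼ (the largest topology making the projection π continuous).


X/∼ = {[85], [86], [87=88], [89]}; |τ_Q| = 5.

Equivalence classes: [85], [86], [87=88], [89].
Quotient map π: X → X/∼ sends 85 ↦ [85], 86 ↦ [86], 87 ↦ [87=88], 88 ↦ [87=88], 89 ↦ [89].
For each subset V ⊆ X/∼, compute π^{-1}(V) ⊆ X and check whether π^{-1}(V) ∈ τ. V is open in τ_Q iff π^{-1}(V) ∈ τ.
  V = {}: π^{-1}(V) = ∅ ∈ τ ✓.
  V = {[85]}: π^{-1}(V) = {85} ∉ τ ✗.
  V = {[86]}: π^{-1}(V) = {86} ∉ τ ✗.
  V = {[85], [86]}: π^{-1}(V) = {85, 86} ∉ τ ✗.
  V = {[87=88]}: π^{-1}(V) = {87, 88} ∉ τ ✗.
  V = {[85], [87=88]}: π^{-1}(V) = {85, 87, 88} ∈ τ ✓.
  V = {[86], [87=88]}: π^{-1}(V) = {86, 87, 88} ∉ τ ✗.
  V = {[85], [86], [87=88]}: π^{-1}(V) = {85, 86, 87, 88} ∉ τ ✗.
  V = {[89]}: π^{-1}(V) = {89} ∈ τ ✓.
  V = {[85], [89]}: π^{-1}(V) = {85, 89} ∉ τ ✗.
  V = {[86], [89]}: π^{-1}(V) = {86, 89} ∉ τ ✗.
  V = {[85], [86], [89]}: π^{-1}(V) = {85, 86, 89} ∉ τ ✗.
  V = {[87=88], [89]}: π^{-1}(V) = {87, 88, 89} ∉ τ ✗.
  V = {[85], [87=88], [89]}: π^{-1}(V) = {85, 87, 88, 89} ∈ τ ✓.
  V = {[86], [87=88], [89]}: π^{-1}(V) = {86, 87, 88, 89} ∉ τ ✗.
  V = {[85], [86], [87=88], [89]}: π^{-1}(V) = {85, 86, 87, 88, 89} ∈ τ ✓.
Open sets in the quotient: τ_Q = {{}, {[85], [87=88]}, {[89]}, {[85], [87=88], [89]}, {[85], [86], [87=88], [89]}} (5 elements).


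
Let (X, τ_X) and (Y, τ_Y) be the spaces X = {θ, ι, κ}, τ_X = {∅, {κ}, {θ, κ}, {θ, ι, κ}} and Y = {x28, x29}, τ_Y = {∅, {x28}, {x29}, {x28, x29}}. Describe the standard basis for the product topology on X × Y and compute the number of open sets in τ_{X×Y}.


Basis B = {∅ × ∅, {κ} × {x28}, {κ} × {x29}, {θ, κ} × {x28}, {θ, κ} × {x29}, {κ} × {x28, x29}, {θ, ι, κ} × {x28}, {θ, ι, κ} × {x29}, {θ, κ} × {x28, x29}, {θ, ι, κ} × {x28, x29}}; |τ_{X×Y}| = 16.

Enumerate products U × V with U ∈ τ_X, V ∈ τ_Y (deduplicated):
  ∅ × ∅ = {} (∅)
  {κ} × {x28} = {(κ,x28)}
  {κ} × {x29} = {(κ,x29)}
  {θ, κ} × {x28} = {(θ,x28), (κ,x28)}
  {θ, κ} × {x29} = {(θ,x29), (κ,x29)}
  {κ} × {x28, x29} = {(κ,x28), (κ,x29)}
  {θ, ι, κ} × {x28} = {(θ,x28), (ι,x28), (κ,x28)}
  {θ, ι, κ} × {x29} = {(θ,x29), (ι,x29), (κ,x29)}
  {θ, κ} × {x28, x29} = {(θ,x28), (θ,x29), (κ,x28), (κ,x29)}
  {θ, ι, κ} × {x28, x29} = {(θ,x28), (θ,x29), (ι,x28), (ι,x29), (κ,x28), (κ,x29)}
These 10 distinct sets form the basis B.
Close under arbitrary unions to get τ_{X×Y}; counting gives |τ_{X×Y}| = 16.


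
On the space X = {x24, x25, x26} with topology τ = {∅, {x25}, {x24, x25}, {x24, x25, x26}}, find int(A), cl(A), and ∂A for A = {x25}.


int(A) = {x25}, cl(A) = {x24, x25, x26}, ∂A = {x24, x26}.

Closed sets in (X, τ) are complements of opens:
  closed(X, τ) = {∅, {x26}, {x24, x26}, {x24, x25, x26}}.
int(A) = ⋃ {U ∈ τ : U ⊆ A}. Opens contained in A: ∅, {x25}.
Taking the union of these: int(A) = {x25}.
cl(A) = ⋂ {C closed : A ⊆ C}. Closed sets containing A: {x24, x25, x26}.
Intersecting these: cl(A) = {x24, x25, x26}.
∂A = cl(A) ∖ int(A) = {x24, x25, x26} ∖ {x25} = {x24, x26}.


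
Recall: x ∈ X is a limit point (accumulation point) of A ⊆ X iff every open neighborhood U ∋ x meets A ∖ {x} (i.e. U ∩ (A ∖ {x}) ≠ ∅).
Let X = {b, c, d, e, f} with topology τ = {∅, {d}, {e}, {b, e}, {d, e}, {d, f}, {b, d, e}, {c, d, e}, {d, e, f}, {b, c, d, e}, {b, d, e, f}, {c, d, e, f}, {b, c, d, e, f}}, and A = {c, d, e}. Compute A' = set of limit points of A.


A' = {b, c, f}

For each x ∈ X, list the open sets U ∈ τ with x ∈ U, then check whether U ∩ (A ∖ {x}) ≠ ∅ for every such U.
  x = b: opens ∋ x are {b, e}, {b, d, e}, {b, c, d, e}, {b, d, e, f}, {b, c, d, e, f}; each meets A ∖ {b}, so x IS a limit point.
  x = c: opens ∋ x are {c, d, e}, {b, c, d, e}, {c, d, e, f}, {b, c, d, e, f}; each meets A ∖ {c}, so x IS a limit point.
  x = d: open {d} ∋ x has {d} ∩ (A ∖ {d}) = ∅, so x is NOT a limit point.
  x = e: open {e} ∋ x has {e} ∩ (A ∖ {e}) = ∅, so x is NOT a limit point.
  x = f: opens ∋ x are {d, f}, {d, e, f}, {b, d, e, f}, {c, d, e, f}, {b, c, d, e, f}; each meets A ∖ {f}, so x IS a limit point.
Collecting: A' = {b, c, f}.


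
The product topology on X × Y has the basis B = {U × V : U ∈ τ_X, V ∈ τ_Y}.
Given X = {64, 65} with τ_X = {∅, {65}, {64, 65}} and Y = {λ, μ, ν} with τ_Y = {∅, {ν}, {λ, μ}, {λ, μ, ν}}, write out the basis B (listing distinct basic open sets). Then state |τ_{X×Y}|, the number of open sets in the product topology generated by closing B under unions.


Basis B = {∅ × ∅, {65} × {ν}, {64, 65} × {ν}, {65} × {λ, μ}, {65} × {λ, μ, ν}, {64, 65} × {λ, μ}, {64, 65} × {λ, μ, ν}}; |τ_{X×Y}| = 9.

Enumerate products U × V with U ∈ τ_X, V ∈ τ_Y (deduplicated):
  ∅ × ∅ = {} (∅)
  {65} × {ν} = {(65,ν)}
  {64, 65} × {ν} = {(64,ν), (65,ν)}
  {65} × {λ, μ} = {(65,λ), (65,μ)}
  {65} × {λ, μ, ν} = {(65,λ), (65,μ), (65,ν)}
  {64, 65} × {λ, μ} = {(64,λ), (64,μ), (65,λ), (65,μ)}
  {64, 65} × {λ, μ, ν} = {(64,λ), (64,μ), (64,ν), (65,λ), (65,μ), (65,ν)}
These 7 distinct sets form the basis B.
Close under arbitrary unions to get τ_{X×Y}; counting gives |τ_{X×Y}| = 9.


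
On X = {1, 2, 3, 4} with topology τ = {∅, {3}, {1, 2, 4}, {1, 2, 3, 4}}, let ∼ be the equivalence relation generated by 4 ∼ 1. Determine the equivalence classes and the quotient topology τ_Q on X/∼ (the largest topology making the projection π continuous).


X/∼ = {[1=4], [2], [3]}; |τ_Q| = 4.

Equivalence classes: [1=4], [2], [3].
Quotient map π: X → X/∼ sends 1 ↦ [1=4], 2 ↦ [2], 3 ↦ [3], 4 ↦ [1=4].
For each subset V ⊆ X/∼, compute π^{-1}(V) ⊆ X and check whether π^{-1}(V) ∈ τ. V is open in τ_Q iff π^{-1}(V) ∈ τ.
  V = {}: π^{-1}(V) = ∅ ∈ τ ✓.
  V = {[1=4]}: π^{-1}(V) = {1, 4} ∉ τ ✗.
  V = {[2]}: π^{-1}(V) = {2} ∉ τ ✗.
  V = {[1=4], [2]}: π^{-1}(V) = {1, 2, 4} ∈ τ ✓.
  V = {[3]}: π^{-1}(V) = {3} ∈ τ ✓.
  V = {[1=4], [3]}: π^{-1}(V) = {1, 3, 4} ∉ τ ✗.
  V = {[2], [3]}: π^{-1}(V) = {2, 3} ∉ τ ✗.
  V = {[1=4], [2], [3]}: π^{-1}(V) = {1, 2, 3, 4} ∈ τ ✓.
Open sets in the quotient: τ_Q = {{}, {[1=4], [2]}, {[3]}, {[1=4], [2], [3]}} (4 elements).


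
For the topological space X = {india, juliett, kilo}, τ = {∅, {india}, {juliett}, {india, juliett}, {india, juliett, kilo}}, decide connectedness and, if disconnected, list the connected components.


(X, τ) is connected.

Find clopen sets (U ∈ τ with X ∖ U ∈ τ):
  U = ∅, X ∖ U = {india, juliett, kilo} — both open, so U is clopen.
  U = {india, juliett, kilo}, X ∖ U = ∅ — both open, so U is clopen.
Only trivial clopens (∅ and X) exist, so (X, τ) is connected.
Compute connected components by grouping points that agree on all clopens:
  component: {india, juliett, kilo}


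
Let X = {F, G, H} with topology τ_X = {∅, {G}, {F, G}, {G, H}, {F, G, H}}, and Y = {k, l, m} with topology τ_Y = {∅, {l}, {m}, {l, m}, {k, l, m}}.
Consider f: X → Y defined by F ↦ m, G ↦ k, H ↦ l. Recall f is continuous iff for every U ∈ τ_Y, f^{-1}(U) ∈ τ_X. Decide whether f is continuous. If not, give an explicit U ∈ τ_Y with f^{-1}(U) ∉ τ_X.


f is NOT continuous.

Compute f^{-1}(U) for each U ∈ τ_Y:
  U = ∅: f^{-1}(U) = ∅ ∈ τ_X ✓.
  U = {l}: f^{-1}(U) = {H} ∉ τ_X ✗.
  U = {m}: f^{-1}(U) = {F} ∉ τ_X ✗.
  U = {l, m}: f^{-1}(U) = {F, H} ∉ τ_X ✗.
  U = {k, l, m}: f^{-1}(U) = {F, G, H} ∈ τ_X ✓.
Found U = {l} with f^{-1}(U) = {H} not in τ_X. Therefore f is NOT continuous.


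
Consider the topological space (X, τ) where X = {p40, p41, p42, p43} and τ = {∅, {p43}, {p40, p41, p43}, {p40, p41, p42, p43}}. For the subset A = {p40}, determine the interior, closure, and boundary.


int(A) = ∅, cl(A) = {p40, p41, p42}, ∂A = {p40, p41, p42}.

Closed sets in (X, τ) are complements of opens:
  closed(X, τ) = {∅, {p42}, {p40, p41, p42}, {p40, p41, p42, p43}}.
int(A) = ⋃ {U ∈ τ : U ⊆ A}. Opens contained in A: ∅.
Taking the union of these: int(A) = ∅.
cl(A) = ⋂ {C closed : A ⊆ C}. Closed sets containing A: {p40, p41, p42}, {p40, p41, p42, p43}.
Intersecting these: cl(A) = {p40, p41, p42}.
∂A = cl(A) ∖ int(A) = {p40, p41, p42} ∖ ∅ = {p40, p41, p42}.


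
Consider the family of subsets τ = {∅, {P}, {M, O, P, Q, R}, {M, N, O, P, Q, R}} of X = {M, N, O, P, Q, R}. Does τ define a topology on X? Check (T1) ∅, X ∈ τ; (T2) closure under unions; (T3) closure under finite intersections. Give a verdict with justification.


τ IS a topology on X.

Axiom (T1): ∅ ∈ τ? Yes; X ∈ τ? Yes.
Axiom (T2/T3): check pairwise unions and intersections of members of τ.
All pairwise intersections and unions checked — each lies in τ. Therefore τ satisfies (T1), (T2), (T3): it IS a topology on X.


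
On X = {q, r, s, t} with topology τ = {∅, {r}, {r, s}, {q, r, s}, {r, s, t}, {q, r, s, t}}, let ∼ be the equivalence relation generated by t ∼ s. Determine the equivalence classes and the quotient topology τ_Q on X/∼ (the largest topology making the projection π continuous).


X/∼ = {[q], [r], [s=t]}; |τ_Q| = 4.

Equivalence classes: [q], [r], [s=t].
Quotient map π: X → X/∼ sends q ↦ [q], r ↦ [r], s ↦ [s=t], t ↦ [s=t].
For each subset V ⊆ X/∼, compute π^{-1}(V) ⊆ X and check whether π^{-1}(V) ∈ τ. V is open in τ_Q iff π^{-1}(V) ∈ τ.
  V = {}: π^{-1}(V) = ∅ ∈ τ ✓.
  V = {[q]}: π^{-1}(V) = {q} ∉ τ ✗.
  V = {[r]}: π^{-1}(V) = {r} ∈ τ ✓.
  V = {[q], [r]}: π^{-1}(V) = {q, r} ∉ τ ✗.
  V = {[s=t]}: π^{-1}(V) = {s, t} ∉ τ ✗.
  V = {[q], [s=t]}: π^{-1}(V) = {q, s, t} ∉ τ ✗.
  V = {[r], [s=t]}: π^{-1}(V) = {r, s, t} ∈ τ ✓.
  V = {[q], [r], [s=t]}: π^{-1}(V) = {q, r, s, t} ∈ τ ✓.
Open sets in the quotient: τ_Q = {{}, {[r]}, {[r], [s=t]}, {[q], [r], [s=t]}} (4 elements).


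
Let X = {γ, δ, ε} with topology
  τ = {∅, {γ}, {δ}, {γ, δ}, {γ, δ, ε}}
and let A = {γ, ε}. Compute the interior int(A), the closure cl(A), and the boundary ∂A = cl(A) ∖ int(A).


int(A) = {γ}, cl(A) = {γ, ε}, ∂A = {ε}.

Closed sets in (X, τ) are complements of opens:
  closed(X, τ) = {∅, {ε}, {γ, ε}, {δ, ε}, {γ, δ, ε}}.
int(A) = ⋃ {U ∈ τ : U ⊆ A}. Opens contained in A: ∅, {γ}.
Taking the union of these: int(A) = {γ}.
cl(A) = ⋂ {C closed : A ⊆ C}. Closed sets containing A: {γ, ε}, {γ, δ, ε}.
Intersecting these: cl(A) = {γ, ε}.
∂A = cl(A) ∖ int(A) = {γ, ε} ∖ {γ} = {ε}.


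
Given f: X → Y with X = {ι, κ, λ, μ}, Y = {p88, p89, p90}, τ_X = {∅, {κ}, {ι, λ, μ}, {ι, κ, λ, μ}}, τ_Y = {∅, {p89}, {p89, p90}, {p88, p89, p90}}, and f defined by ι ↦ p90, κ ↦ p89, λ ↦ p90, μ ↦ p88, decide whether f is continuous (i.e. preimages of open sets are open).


f is NOT continuous.

Compute f^{-1}(U) for each U ∈ τ_Y:
  U = ∅: f^{-1}(U) = ∅ ∈ τ_X ✓.
  U = {p89}: f^{-1}(U) = {κ} ∈ τ_X ✓.
  U = {p89, p90}: f^{-1}(U) = {ι, κ, λ} ∉ τ_X ✗.
  U = {p88, p89, p90}: f^{-1}(U) = {ι, κ, λ, μ} ∈ τ_X ✓.
Found U = {p89, p90} with f^{-1}(U) = {ι, κ, λ} not in τ_X. Therefore f is NOT continuous.


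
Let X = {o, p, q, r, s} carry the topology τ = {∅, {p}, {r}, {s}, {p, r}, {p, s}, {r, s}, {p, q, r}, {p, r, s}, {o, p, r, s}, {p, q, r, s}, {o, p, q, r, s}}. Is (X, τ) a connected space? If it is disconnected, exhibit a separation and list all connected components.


(X, τ) is connected.

Find clopen sets (U ∈ τ with X ∖ U ∈ τ):
  U = ∅, X ∖ U = {o, p, q, r, s} — both open, so U is clopen.
  U = {o, p, q, r, s}, X ∖ U = ∅ — both open, so U is clopen.
Only trivial clopens (∅ and X) exist, so (X, τ) is connected.
Compute connected components by grouping points that agree on all clopens:
  component: {o, p, q, r, s}


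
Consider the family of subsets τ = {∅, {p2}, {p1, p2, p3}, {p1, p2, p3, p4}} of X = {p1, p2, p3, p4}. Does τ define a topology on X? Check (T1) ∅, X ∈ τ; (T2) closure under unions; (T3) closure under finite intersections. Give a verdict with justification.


τ IS a topology on X.

Axiom (T1): ∅ ∈ τ? Yes; X ∈ τ? Yes.
Axiom (T2/T3): check pairwise unions and intersections of members of τ.
All pairwise intersections and unions checked — each lies in τ. Therefore τ satisfies (T1), (T2), (T3): it IS a topology on X.


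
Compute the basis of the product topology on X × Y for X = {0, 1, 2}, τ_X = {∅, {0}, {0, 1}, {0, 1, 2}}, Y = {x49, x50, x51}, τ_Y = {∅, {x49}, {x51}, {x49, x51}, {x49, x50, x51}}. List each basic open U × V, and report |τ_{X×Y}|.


Basis B = {∅ × ∅, {0} × {x49}, {0} × {x51}, {0} × {x49, x51}, {0, 1} × {x49}, {0, 1} × {x51}, {0} × {x49, x50, x51}, {0, 1, 2} × {x49}, {0, 1, 2} × {x51}, {0, 1} × {x49, x51}, {0, 1} × {x49, x50, x51}, {0, 1, 2} × {x49, x51}, {0, 1, 2} × {x49, x50, x51}}; |τ_{X×Y}| = 30.

Enumerate products U × V with U ∈ τ_X, V ∈ τ_Y (deduplicated):
  ∅ × ∅ = {} (∅)
  {0} × {x49} = {(0,x49)}
  {0} × {x51} = {(0,x51)}
  {0} × {x49, x51} = {(0,x49), (0,x51)}
  {0, 1} × {x49} = {(0,x49), (1,x49)}
  {0, 1} × {x51} = {(0,x51), (1,x51)}
  {0} × {x49, x50, x51} = {(0,x49), (0,x50), (0,x51)}
  {0, 1, 2} × {x49} = {(0,x49), (1,x49), (2,x49)}
  {0, 1, 2} × {x51} = {(0,x51), (1,x51), (2,x51)}
  {0, 1} × {x49, x51} = {(0,x49), (0,x51), (1,x49), (1,x51)}
  {0, 1} × {x49, x50, x51} = {(0,x49), (0,x50), (0,x51), (1,x49), (1,x50), (1,x51)}
  {0, 1, 2} × {x49, x51} = {(0,x49), (0,x51), (1,x49), (1,x51), (2,x49), (2,x51)}
  {0, 1, 2} × {x49, x50, x51} = {(0,x49), (0,x50), (0,x51), (1,x49), (1,x50), (1,x51), (2,x49), (2,x50), (2,x51)}
These 13 distinct sets form the basis B.
Close under arbitrary unions to get τ_{X×Y}; counting gives |τ_{X×Y}| = 30.


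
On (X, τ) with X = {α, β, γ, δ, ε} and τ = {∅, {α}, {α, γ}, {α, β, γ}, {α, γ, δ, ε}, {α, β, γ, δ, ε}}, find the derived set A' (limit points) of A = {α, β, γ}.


A' = {β, γ, δ, ε}

For each x ∈ X, list the open sets U ∈ τ with x ∈ U, then check whether U ∩ (A ∖ {x}) ≠ ∅ for every such U.
  x = α: open {α} ∋ x has {α} ∩ (A ∖ {α}) = ∅, so x is NOT a limit point.
  x = β: opens ∋ x are {α, β, γ}, {α, β, γ, δ, ε}; each meets A ∖ {β}, so x IS a limit point.
  x = γ: opens ∋ x are {α, γ}, {α, β, γ}, {α, γ, δ, ε}, {α, β, γ, δ, ε}; each meets A ∖ {γ}, so x IS a limit point.
  x = δ: opens ∋ x are {α, γ, δ, ε}, {α, β, γ, δ, ε}; each meets A ∖ {δ}, so x IS a limit point.
  x = ε: opens ∋ x are {α, γ, δ, ε}, {α, β, γ, δ, ε}; each meets A ∖ {ε}, so x IS a limit point.
Collecting: A' = {β, γ, δ, ε}.


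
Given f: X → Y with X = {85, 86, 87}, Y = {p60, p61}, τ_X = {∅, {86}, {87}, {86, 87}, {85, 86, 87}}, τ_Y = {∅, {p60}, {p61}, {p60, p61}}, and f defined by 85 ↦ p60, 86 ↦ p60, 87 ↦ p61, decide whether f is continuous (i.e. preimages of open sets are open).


f is NOT continuous.

Compute f^{-1}(U) for each U ∈ τ_Y:
  U = ∅: f^{-1}(U) = ∅ ∈ τ_X ✓.
  U = {p60}: f^{-1}(U) = {85, 86} ∉ τ_X ✗.
  U = {p61}: f^{-1}(U) = {87} ∈ τ_X ✓.
  U = {p60, p61}: f^{-1}(U) = {85, 86, 87} ∈ τ_X ✓.
Found U = {p60} with f^{-1}(U) = {85, 86} not in τ_X. Therefore f is NOT continuous.


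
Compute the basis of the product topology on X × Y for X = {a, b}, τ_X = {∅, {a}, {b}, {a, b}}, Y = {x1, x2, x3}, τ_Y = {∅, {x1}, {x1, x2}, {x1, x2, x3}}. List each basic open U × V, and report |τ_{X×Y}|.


Basis B = {∅ × ∅, {a} × {x1}, {b} × {x1}, {a} × {x1, x2}, {a, b} × {x1}, {b} × {x1, x2}, {a} × {x1, x2, x3}, {b} × {x1, x2, x3}, {a, b} × {x1, x2}, {a, b} × {x1, x2, x3}}; |τ_{X×Y}| = 16.

Enumerate products U × V with U ∈ τ_X, V ∈ τ_Y (deduplicated):
  ∅ × ∅ = {} (∅)
  {a} × {x1} = {(a,x1)}
  {b} × {x1} = {(b,x1)}
  {a} × {x1, x2} = {(a,x1), (a,x2)}
  {a, b} × {x1} = {(a,x1), (b,x1)}
  {b} × {x1, x2} = {(b,x1), (b,x2)}
  {a} × {x1, x2, x3} = {(a,x1), (a,x2), (a,x3)}
  {b} × {x1, x2, x3} = {(b,x1), (b,x2), (b,x3)}
  {a, b} × {x1, x2} = {(a,x1), (a,x2), (b,x1), (b,x2)}
  {a, b} × {x1, x2, x3} = {(a,x1), (a,x2), (a,x3), (b,x1), (b,x2), (b,x3)}
These 10 distinct sets form the basis B.
Close under arbitrary unions to get τ_{X×Y}; counting gives |τ_{X×Y}| = 16.


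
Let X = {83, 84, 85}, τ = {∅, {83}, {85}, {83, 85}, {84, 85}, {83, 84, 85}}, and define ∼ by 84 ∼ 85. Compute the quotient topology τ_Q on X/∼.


X/∼ = {[83], [84=85]}; |τ_Q| = 4.

Equivalence classes: [83], [84=85].
Quotient map π: X → X/∼ sends 83 ↦ [83], 84 ↦ [84=85], 85 ↦ [84=85].
For each subset V ⊆ X/∼, compute π^{-1}(V) ⊆ X and check whether π^{-1}(V) ∈ τ. V is open in τ_Q iff π^{-1}(V) ∈ τ.
  V = {}: π^{-1}(V) = ∅ ∈ τ ✓.
  V = {[83]}: π^{-1}(V) = {83} ∈ τ ✓.
  V = {[84=85]}: π^{-1}(V) = {84, 85} ∈ τ ✓.
  V = {[83], [84=85]}: π^{-1}(V) = {83, 84, 85} ∈ τ ✓.
Open sets in the quotient: τ_Q = {{}, {[83]}, {[84=85]}, {[83], [84=85]}} (4 elements).


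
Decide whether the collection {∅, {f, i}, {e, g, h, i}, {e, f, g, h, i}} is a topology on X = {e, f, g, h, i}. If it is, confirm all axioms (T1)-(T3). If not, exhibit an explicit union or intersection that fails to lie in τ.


τ is NOT a topology on X.

Axiom (T1): ∅ ∈ τ? Yes; X ∈ τ? Yes.
Axiom (T2/T3): check pairwise unions and intersections of members of τ.
Counterexample for (T3): {f, i} ∩ {e, g, h, i} = {i} ∉ τ. Therefore τ is NOT a topology.


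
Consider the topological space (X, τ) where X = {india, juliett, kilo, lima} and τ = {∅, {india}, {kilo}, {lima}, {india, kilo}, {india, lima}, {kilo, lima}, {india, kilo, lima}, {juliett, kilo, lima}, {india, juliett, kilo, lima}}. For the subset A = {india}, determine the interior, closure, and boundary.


int(A) = {india}, cl(A) = {india}, ∂A = ∅.

Closed sets in (X, τ) are complements of opens:
  closed(X, τ) = {∅, {india}, {juliett}, {india, juliett}, {juliett, kilo}, {juliett, lima}, {india, juliett, kilo}, {india, juliett, lima}, {juliett, kilo, lima}, {india, juliett, kilo, lima}}.
int(A) = ⋃ {U ∈ τ : U ⊆ A}. Opens contained in A: ∅, {india}.
Taking the union of these: int(A) = {india}.
cl(A) = ⋂ {C closed : A ⊆ C}. Closed sets containing A: {india}, {india, juliett}, {india, juliett, kilo}, {india, juliett, lima}, {india, juliett, kilo, lima}.
Intersecting these: cl(A) = {india}.
∂A = cl(A) ∖ int(A) = {india} ∖ {india} = ∅.


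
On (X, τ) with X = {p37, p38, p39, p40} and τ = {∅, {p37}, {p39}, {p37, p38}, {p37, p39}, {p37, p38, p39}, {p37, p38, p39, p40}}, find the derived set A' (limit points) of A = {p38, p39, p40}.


A' = {p40}

For each x ∈ X, list the open sets U ∈ τ with x ∈ U, then check whether U ∩ (A ∖ {x}) ≠ ∅ for every such U.
  x = p37: open {p37} ∋ x has {p37} ∩ (A ∖ {p37}) = ∅, so x is NOT a limit point.
  x = p38: open {p37, p38} ∋ x has {p37, p38} ∩ (A ∖ {p38}) = ∅, so x is NOT a limit point.
  x = p39: open {p39} ∋ x has {p39} ∩ (A ∖ {p39}) = ∅, so x is NOT a limit point.
  x = p40: opens ∋ x are {p37, p38, p39, p40}; each meets A ∖ {p40}, so x IS a limit point.
Collecting: A' = {p40}.


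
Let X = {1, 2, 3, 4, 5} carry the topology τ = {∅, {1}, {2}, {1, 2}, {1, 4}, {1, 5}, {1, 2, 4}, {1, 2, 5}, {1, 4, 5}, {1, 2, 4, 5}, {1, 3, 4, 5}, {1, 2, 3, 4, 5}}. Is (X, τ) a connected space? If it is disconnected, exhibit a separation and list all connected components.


(X, τ) is disconnected; components = [{2}, {1, 3, 4, 5}].

Find clopen sets (U ∈ τ with X ∖ U ∈ τ):
  U = ∅, X ∖ U = {1, 2, 3, 4, 5} — both open, so U is clopen.
  U = {2}, X ∖ U = {1, 3, 4, 5} — both open, so U is clopen.
  U = {1, 3, 4, 5}, X ∖ U = {2} — both open, so U is clopen.
  U = {1, 2, 3, 4, 5}, X ∖ U = ∅ — both open, so U is clopen.
Nontrivial clopen(s) exist: e.g. {2}. So (X, τ) is disconnected.
Compute connected components by grouping points that agree on all clopens:
  component: {2}
  component: {1, 3, 4, 5}


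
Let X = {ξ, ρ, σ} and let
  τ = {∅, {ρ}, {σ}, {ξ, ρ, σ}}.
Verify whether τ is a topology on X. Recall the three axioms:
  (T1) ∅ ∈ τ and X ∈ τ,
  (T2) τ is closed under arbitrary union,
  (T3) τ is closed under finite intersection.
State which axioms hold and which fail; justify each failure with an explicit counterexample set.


τ is NOT a topology on X.

Axiom (T1): ∅ ∈ τ? Yes; X ∈ τ? Yes.
Axiom (T2/T3): check pairwise unions and intersections of members of τ.
Counterexample for (T2): {ρ} ∪ {σ} = {ρ, σ} ∉ τ. Therefore τ is NOT a topology.


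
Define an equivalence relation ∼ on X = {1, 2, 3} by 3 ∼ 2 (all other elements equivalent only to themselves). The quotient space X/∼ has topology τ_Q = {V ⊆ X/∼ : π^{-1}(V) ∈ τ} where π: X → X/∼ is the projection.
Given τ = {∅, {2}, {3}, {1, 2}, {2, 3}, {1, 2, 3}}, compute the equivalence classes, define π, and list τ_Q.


X/∼ = {[1], [2=3]}; |τ_Q| = 3.

Equivalence classes: [1], [2=3].
Quotient map π: X → X/∼ sends 1 ↦ [1], 2 ↦ [2=3], 3 ↦ [2=3].
For each subset V ⊆ X/∼, compute π^{-1}(V) ⊆ X and check whether π^{-1}(V) ∈ τ. V is open in τ_Q iff π^{-1}(V) ∈ τ.
  V = {}: π^{-1}(V) = ∅ ∈ τ ✓.
  V = {[1]}: π^{-1}(V) = {1} ∉ τ ✗.
  V = {[2=3]}: π^{-1}(V) = {2, 3} ∈ τ ✓.
  V = {[1], [2=3]}: π^{-1}(V) = {1, 2, 3} ∈ τ ✓.
Open sets in the quotient: τ_Q = {{}, {[2=3]}, {[1], [2=3]}} (3 elements).


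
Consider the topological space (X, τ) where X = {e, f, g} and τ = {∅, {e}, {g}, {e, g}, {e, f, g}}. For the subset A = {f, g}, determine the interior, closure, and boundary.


int(A) = {g}, cl(A) = {f, g}, ∂A = {f}.

Closed sets in (X, τ) are complements of opens:
  closed(X, τ) = {∅, {f}, {e, f}, {f, g}, {e, f, g}}.
int(A) = ⋃ {U ∈ τ : U ⊆ A}. Opens contained in A: ∅, {g}.
Taking the union of these: int(A) = {g}.
cl(A) = ⋂ {C closed : A ⊆ C}. Closed sets containing A: {f, g}, {e, f, g}.
Intersecting these: cl(A) = {f, g}.
∂A = cl(A) ∖ int(A) = {f, g} ∖ {g} = {f}.


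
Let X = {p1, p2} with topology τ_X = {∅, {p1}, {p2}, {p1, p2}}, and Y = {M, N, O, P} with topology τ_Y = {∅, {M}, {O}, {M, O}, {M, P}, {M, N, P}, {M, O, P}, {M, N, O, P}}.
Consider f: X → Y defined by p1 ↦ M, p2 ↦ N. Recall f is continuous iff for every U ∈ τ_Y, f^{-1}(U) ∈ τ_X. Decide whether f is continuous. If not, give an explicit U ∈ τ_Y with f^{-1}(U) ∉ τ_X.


f IS continuous.

Compute f^{-1}(U) for each U ∈ τ_Y:
  U = ∅: f^{-1}(U) = ∅ ∈ τ_X ✓.
  U = {M}: f^{-1}(U) = {p1} ∈ τ_X ✓.
  U = {O}: f^{-1}(U) = ∅ ∈ τ_X ✓.
  U = {M, O}: f^{-1}(U) = {p1} ∈ τ_X ✓.
  U = {M, P}: f^{-1}(U) = {p1} ∈ τ_X ✓.
  U = {M, N, P}: f^{-1}(U) = {p1, p2} ∈ τ_X ✓.
  U = {M, O, P}: f^{-1}(U) = {p1} ∈ τ_X ✓.
  U = {M, N, O, P}: f^{-1}(U) = {p1, p2} ∈ τ_X ✓.
Every preimage lies in τ_X, so f IS continuous.


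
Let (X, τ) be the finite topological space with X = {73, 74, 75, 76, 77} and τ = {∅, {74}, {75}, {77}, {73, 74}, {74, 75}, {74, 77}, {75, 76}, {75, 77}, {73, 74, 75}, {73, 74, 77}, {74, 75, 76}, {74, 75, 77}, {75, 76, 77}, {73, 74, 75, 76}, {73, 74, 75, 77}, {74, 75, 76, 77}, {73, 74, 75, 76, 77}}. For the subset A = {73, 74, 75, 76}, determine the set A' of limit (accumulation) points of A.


A' = {73, 76}

For each x ∈ X, list the open sets U ∈ τ with x ∈ U, then check whether U ∩ (A ∖ {x}) ≠ ∅ for every such U.
  x = 73: opens ∋ x are {73, 74}, {73, 74, 75}, {73, 74, 77}, {73, 74, 75, 76}, {73, 74, 75, 77}, {73, 74, 75, 76, 77}; each meets A ∖ {73}, so x IS a limit point.
  x = 74: open {74} ∋ x has {74} ∩ (A ∖ {74}) = ∅, so x is NOT a limit point.
  x = 75: open {75} ∋ x has {75} ∩ (A ∖ {75}) = ∅, so x is NOT a limit point.
  x = 76: opens ∋ x are {75, 76}, {74, 75, 76}, {75, 76, 77}, {73, 74, 75, 76}, {74, 75, 76, 77}, {73, 74, 75, 76, 77}; each meets A ∖ {76}, so x IS a limit point.
  x = 77: open {77} ∋ x has {77} ∩ (A ∖ {77}) = ∅, so x is NOT a limit point.
Collecting: A' = {73, 76}.
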